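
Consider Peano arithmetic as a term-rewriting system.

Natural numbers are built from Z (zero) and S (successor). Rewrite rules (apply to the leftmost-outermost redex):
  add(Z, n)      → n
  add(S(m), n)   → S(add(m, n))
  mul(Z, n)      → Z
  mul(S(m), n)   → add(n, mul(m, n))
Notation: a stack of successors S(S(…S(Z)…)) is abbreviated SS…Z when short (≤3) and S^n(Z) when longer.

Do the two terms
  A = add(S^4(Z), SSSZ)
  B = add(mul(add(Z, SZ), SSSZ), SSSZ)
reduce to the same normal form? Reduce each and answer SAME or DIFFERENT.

Answer: DIFFERENT — A ⇓ S^7(Z), B ⇓ S^6(Z)

Working:
Term A:
  start: add(S^4(Z), SSSZ)
  →1  S(add(SSSZ, SSSZ))
  →2  S(S(add(SSZ, SSSZ)))
  →3  S(S(S(add(SZ, SSSZ))))
  →4  S(S(S(S(add(Z, SSSZ)))))
  →5  S^7(Z)

Term B:
  start: add(mul(add(Z, SZ), SSSZ), SSSZ)
  →1  add(mul(SZ, SSSZ), SSSZ)
  →2  add(add(SSSZ, mul(Z, SSSZ)), SSSZ)
  →3  add(S(add(SSZ, mul(Z, SSSZ))), SSSZ)
  →4  S(add(add(SSZ, mul(Z, SSSZ)), SSSZ))
  →5  S(add(S(add(SZ, mul(Z, SSSZ))), SSSZ))
  →6  S(S(add(add(SZ, mul(Z, SSSZ)), SSSZ)))
  →7  S(S(add(S(add(Z, mul(Z, SSSZ))), SSSZ)))
  →8  S(S(S(add(add(Z, mul(Z, SSSZ)), SSSZ))))
  →9  S(S(S(add(mul(Z, SSSZ), SSSZ))))
  →10  S(S(S(add(Z, SSSZ))))
  →11  S^6(Z)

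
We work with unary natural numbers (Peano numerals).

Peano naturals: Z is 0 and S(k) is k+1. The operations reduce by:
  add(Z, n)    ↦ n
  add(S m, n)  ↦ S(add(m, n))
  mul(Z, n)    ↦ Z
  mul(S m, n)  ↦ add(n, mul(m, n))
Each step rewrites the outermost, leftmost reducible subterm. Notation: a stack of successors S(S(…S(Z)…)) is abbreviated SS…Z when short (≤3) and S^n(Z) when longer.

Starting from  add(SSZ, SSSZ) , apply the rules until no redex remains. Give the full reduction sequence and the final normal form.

  start: add(SSZ, SSSZ)
  [1] S(add(SZ, SSSZ))
  [2] S(S(add(Z, SSSZ)))
  [3] S^5(Z)

Answer: normal form = S^5(Z)  (in 3 steps)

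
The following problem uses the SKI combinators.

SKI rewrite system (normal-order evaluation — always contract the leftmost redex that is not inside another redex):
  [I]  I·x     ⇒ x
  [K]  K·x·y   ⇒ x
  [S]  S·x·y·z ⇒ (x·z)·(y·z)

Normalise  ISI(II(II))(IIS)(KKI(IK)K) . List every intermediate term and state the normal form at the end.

Answer: normal form = SSK  (in 14 steps)

Derivation:
  start: ISI(II(II))(IIS)(KKI(IK)K)
  step 1: SI(II(II))(IIS)(KKI(IK)K)
  step 2: I(IIS)(II(II)(IIS))(KKI(IK)K)
  step 3: IIS(II(II)(IIS))(KKI(IK)K)
  step 4: IS(II(II)(IIS))(KKI(IK)K)
  step 5: S(II(II)(IIS))(KKI(IK)K)
  step 6: S(I(II)(IIS))(KKI(IK)K)
  step 7: S(II(IIS))(KKI(IK)K)
  step 8: S(I(IIS))(KKI(IK)K)
  step 9: S(IIS)(KKI(IK)K)
  step 10: S(IS)(KKI(IK)K)
  step 11: SS(KKI(IK)K)
  step 12: SS(K(IK)K)
  step 13: SS(IK)
  step 14: SSK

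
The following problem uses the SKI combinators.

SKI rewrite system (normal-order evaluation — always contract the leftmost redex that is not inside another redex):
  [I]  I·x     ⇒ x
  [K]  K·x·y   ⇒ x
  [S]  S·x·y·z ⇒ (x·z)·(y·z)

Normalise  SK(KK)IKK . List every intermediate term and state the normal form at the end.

  start: SK(KK)IKK
  [1] KI(KKI)KK
  [2] IKK
  [3] KK

Answer: normal form = KK  (in 3 steps)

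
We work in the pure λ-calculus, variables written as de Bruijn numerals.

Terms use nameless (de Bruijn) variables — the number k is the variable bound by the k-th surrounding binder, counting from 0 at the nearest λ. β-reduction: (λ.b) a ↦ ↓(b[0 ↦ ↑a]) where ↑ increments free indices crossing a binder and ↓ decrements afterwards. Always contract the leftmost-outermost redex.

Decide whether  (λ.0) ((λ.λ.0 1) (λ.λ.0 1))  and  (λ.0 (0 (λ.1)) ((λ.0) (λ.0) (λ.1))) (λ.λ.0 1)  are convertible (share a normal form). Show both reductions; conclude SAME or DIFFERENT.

Term A:
  start: (λ.0) ((λ.λ.0 1) (λ.λ.0 1))
  [1] (λ.λ.0 1) (λ.λ.0 1)
  [2] λ.0 (λ.λ.0 1)

Term B:
  start: (λ.0 (0 (λ.1)) ((λ.0) (λ.0) (λ.1))) (λ.λ.0 1)
  [1] (λ.λ.0 1) ((λ.λ.0 1) (λ.λ.λ.0 1)) ((λ.0) (λ.0) (λ.λ.λ.0 1))
  [2] (λ.0 ((λ.λ.0 1) (λ.λ.λ.0 1))) ((λ.0) (λ.0) (λ.λ.λ.0 1))
  [3] (λ.0) (λ.0) (λ.λ.λ.0 1) ((λ.λ.0 1) (λ.λ.λ.0 1))
  [4] (λ.0) (λ.λ.λ.0 1) ((λ.λ.0 1) (λ.λ.λ.0 1))
  [5] (λ.λ.λ.0 1) ((λ.λ.0 1) (λ.λ.λ.0 1))
  [6] λ.λ.0 1

Answer: DIFFERENT — A ⇓ λ.0 (λ.λ.0 1), B ⇓ λ.λ.0 1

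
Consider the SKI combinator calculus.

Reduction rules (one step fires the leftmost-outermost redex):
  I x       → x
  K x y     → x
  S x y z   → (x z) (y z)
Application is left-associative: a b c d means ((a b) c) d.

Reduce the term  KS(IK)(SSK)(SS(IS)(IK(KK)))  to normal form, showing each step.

Answer: normal form = S(SSK)(S(K(KK))(S(K(KK))))  (in 5 steps)

Derivation:
  start: KS(IK)(SSK)(SS(IS)(IK(KK)))
  [1] S(SSK)(SS(IS)(IK(KK)))
  [2] S(SSK)(S(IK(KK))(IS(IK(KK))))
  [3] S(SSK)(S(K(KK))(IS(IK(KK))))
  [4] S(SSK)(S(K(KK))(S(IK(KK))))
  [5] S(SSK)(S(K(KK))(S(K(KK))))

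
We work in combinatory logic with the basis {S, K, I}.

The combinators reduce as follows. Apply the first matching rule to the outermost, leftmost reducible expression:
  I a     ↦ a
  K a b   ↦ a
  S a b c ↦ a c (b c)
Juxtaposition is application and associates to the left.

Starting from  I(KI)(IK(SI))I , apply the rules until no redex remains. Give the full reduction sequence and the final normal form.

  start: I(KI)(IK(SI))I
  →1  KI(IK(SI))I
  →2  II
  →3  I

Answer: normal form = I  (in 3 steps)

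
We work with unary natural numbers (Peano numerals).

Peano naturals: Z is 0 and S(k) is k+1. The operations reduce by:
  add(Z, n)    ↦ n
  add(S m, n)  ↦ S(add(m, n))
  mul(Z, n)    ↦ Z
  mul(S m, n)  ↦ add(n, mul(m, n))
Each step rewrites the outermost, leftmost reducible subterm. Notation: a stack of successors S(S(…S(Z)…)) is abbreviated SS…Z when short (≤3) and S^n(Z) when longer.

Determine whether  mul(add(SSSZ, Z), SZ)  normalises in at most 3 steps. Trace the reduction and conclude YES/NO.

  start: mul(add(SSSZ, Z), SZ)
  [1] mul(S(add(SSZ, Z)), SZ)
  [2] add(SZ, mul(add(SSZ, Z), SZ))
  [3] S(add(Z, mul(add(SSZ, Z), SZ)))

Answer: NO — after 3 steps the term is S(add(Z, mul(add(SSZ, Z), SZ))), not yet normal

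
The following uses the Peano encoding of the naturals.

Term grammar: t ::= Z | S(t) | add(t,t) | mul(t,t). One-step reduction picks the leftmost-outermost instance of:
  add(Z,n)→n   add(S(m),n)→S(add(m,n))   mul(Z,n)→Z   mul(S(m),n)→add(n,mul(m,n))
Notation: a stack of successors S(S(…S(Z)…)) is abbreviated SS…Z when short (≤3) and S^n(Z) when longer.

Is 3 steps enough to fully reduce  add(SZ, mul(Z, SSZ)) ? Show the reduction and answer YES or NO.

Answer: YES — reaches normal form SZ in 3 ≤ 3 steps

Reduction:
  start: add(SZ, mul(Z, SSZ))
  [1] S(add(Z, mul(Z, SSZ)))
  [2] S(mul(Z, SSZ))
  [3] SZ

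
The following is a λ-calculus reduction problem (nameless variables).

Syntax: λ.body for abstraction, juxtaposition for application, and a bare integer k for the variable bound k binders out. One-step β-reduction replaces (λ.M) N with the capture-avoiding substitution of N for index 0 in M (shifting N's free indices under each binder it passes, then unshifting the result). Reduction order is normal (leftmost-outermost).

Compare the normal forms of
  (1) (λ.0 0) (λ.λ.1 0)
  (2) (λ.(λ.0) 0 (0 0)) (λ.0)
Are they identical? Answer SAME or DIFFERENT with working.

Answer: DIFFERENT — A ⇓ λ.λ.1 0, B ⇓ λ.0

Reduction:
Term A:
  start: (λ.0 0) (λ.λ.1 0)
  step 1: (λ.λ.1 0) (λ.λ.1 0)
  step 2: λ.(λ.λ.1 0) 0
  step 3: λ.λ.1 0

Term B:
  start: (λ.(λ.0) 0 (0 0)) (λ.0)
  step 1: (λ.0) (λ.0) ((λ.0) (λ.0))
  step 2: (λ.0) ((λ.0) (λ.0))
  step 3: (λ.0) (λ.0)
  step 4: λ.0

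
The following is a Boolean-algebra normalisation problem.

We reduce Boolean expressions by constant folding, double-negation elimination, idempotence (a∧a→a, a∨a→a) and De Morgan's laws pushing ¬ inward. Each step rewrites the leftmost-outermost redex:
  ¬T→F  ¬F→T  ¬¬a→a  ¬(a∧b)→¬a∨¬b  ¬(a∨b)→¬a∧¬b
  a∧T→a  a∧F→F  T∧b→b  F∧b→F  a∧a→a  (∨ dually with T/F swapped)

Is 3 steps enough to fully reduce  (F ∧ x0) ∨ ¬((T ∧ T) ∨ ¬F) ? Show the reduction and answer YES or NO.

Answer: NO — after 3 steps the term is ¬(T ∧ T) ∧ ¬¬F, not yet normal

Derivation:
  start: (F ∧ x0) ∨ ¬((T ∧ T) ∨ ¬F)
  →1  F ∨ ¬((T ∧ T) ∨ ¬F)
  →2  ¬((T ∧ T) ∨ ¬F)
  →3  ¬(T ∧ T) ∧ ¬¬F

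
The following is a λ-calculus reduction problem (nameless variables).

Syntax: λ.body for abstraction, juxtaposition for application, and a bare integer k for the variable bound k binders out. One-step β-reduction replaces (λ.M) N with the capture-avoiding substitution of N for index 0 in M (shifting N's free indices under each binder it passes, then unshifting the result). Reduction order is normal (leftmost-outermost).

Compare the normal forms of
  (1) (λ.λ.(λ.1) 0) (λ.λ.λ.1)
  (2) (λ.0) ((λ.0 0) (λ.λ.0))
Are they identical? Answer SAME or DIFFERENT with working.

Answer: SAME — A ⇓ λ.0, B ⇓ λ.0

Reduction:
Term A:
  start: (λ.λ.(λ.1) 0) (λ.λ.λ.1)
  [1] λ.(λ.1) 0
  [2] λ.0

Term B:
  start: (λ.0) ((λ.0 0) (λ.λ.0))
  [1] (λ.0 0) (λ.λ.0)
  [2] (λ.λ.0) (λ.λ.0)
  [3] λ.0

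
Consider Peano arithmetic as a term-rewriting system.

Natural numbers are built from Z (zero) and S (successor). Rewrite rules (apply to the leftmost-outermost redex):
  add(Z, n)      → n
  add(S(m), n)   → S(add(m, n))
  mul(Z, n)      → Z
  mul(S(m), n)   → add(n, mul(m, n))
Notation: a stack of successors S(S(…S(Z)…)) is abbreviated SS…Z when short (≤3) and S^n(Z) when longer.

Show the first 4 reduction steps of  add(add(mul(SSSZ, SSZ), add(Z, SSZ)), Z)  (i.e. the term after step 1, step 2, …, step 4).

Answer: after 4 steps: S(add(add(add(SZ, mul(SSZ, SSZ)), add(Z, SSZ)), Z))

Reduction:
  start: add(add(mul(SSSZ, SSZ), add(Z, SSZ)), Z)
  step 1: add(add(add(SSZ, mul(SSZ, SSZ)), add(Z, SSZ)), Z)
  step 2: add(add(S(add(SZ, mul(SSZ, SSZ))), add(Z, SSZ)), Z)
  step 3: add(S(add(add(SZ, mul(SSZ, SSZ)), add(Z, SSZ))), Z)
  step 4: S(add(add(add(SZ, mul(SSZ, SSZ)), add(Z, SSZ)), Z))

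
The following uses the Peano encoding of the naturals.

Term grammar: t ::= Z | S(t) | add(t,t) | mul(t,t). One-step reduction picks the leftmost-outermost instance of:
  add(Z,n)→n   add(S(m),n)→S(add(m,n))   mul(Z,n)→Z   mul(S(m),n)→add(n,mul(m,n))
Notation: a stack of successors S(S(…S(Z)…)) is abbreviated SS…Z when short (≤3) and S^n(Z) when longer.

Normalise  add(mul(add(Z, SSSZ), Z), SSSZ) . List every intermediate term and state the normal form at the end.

  start: add(mul(add(Z, SSSZ), Z), SSSZ)
  step 1: add(mul(SSSZ, Z), SSSZ)
  step 2: add(add(Z, mul(SSZ, Z)), SSSZ)
  step 3: add(mul(SSZ, Z), SSSZ)
  step 4: add(add(Z, mul(SZ, Z)), SSSZ)
  step 5: add(mul(SZ, Z), SSSZ)
  step 6: add(add(Z, mul(Z, Z)), SSSZ)
  step 7: add(mul(Z, Z), SSSZ)
  step 8: add(Z, SSSZ)
  step 9: SSSZ

Answer: normal form = SSSZ  (in 9 steps)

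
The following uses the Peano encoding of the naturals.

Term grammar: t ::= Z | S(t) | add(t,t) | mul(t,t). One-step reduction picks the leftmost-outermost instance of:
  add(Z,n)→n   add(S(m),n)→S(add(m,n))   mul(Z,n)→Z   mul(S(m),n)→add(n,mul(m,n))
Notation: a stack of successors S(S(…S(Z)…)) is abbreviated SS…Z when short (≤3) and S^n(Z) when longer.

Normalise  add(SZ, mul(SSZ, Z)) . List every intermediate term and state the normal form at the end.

  start: add(SZ, mul(SSZ, Z))
  step 1: S(add(Z, mul(SSZ, Z)))
  step 2: S(mul(SSZ, Z))
  step 3: S(add(Z, mul(SZ, Z)))
  step 4: S(mul(SZ, Z))
  step 5: S(add(Z, mul(Z, Z)))
  step 6: S(mul(Z, Z))
  step 7: SZ

Answer: normal form = SZ  (in 7 steps)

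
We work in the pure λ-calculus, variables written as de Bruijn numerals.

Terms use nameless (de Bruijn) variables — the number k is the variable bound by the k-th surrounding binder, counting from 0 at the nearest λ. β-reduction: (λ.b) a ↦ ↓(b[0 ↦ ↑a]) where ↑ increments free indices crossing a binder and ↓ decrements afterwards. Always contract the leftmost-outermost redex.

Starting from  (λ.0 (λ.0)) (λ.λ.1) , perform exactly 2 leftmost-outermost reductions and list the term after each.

  start: (λ.0 (λ.0)) (λ.λ.1)
  step 1: (λ.λ.1) (λ.0)
  step 2: λ.λ.0

Answer: after 2 steps: λ.λ.0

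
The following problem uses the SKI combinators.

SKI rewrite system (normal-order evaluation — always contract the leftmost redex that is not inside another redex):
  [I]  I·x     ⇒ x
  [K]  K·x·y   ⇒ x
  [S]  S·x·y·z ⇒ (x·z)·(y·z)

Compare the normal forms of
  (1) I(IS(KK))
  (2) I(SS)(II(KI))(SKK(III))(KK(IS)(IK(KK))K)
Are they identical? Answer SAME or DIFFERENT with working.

Answer: DIFFERENT — A ⇓ S(KK), B ⇓ KK

Reduction:
Term A:
  start: I(IS(KK))
  step 1: IS(KK)
  step 2: S(KK)

Term B:
  start: I(SS)(II(KI))(SKK(III))(KK(IS)(IK(KK))K)
  step 1: SS(II(KI))(SKK(III))(KK(IS)(IK(KK))K)
  step 2: S(SKK(III))(II(KI)(SKK(III)))(KK(IS)(IK(KK))K)
  step 3: SKK(III)(KK(IS)(IK(KK))K)(II(KI)(SKK(III))(KK(IS)(IK(KK))K))
  step 4: K(III)(K(III))(KK(IS)(IK(KK))K)(II(KI)(SKK(III))(KK(IS)(IK(KK))K))
  step 5: III(KK(IS)(IK(KK))K)(II(KI)(SKK(III))(KK(IS)(IK(KK))K))
  step 6: II(KK(IS)(IK(KK))K)(II(KI)(SKK(III))(KK(IS)(IK(KK))K))
  step 7: I(KK(IS)(IK(KK))K)(II(KI)(SKK(III))(KK(IS)(IK(KK))K))
  step 8: KK(IS)(IK(KK))K(II(KI)(SKK(III))(KK(IS)(IK(KK))K))
  step 9: K(IK(KK))K(II(KI)(SKK(III))(KK(IS)(IK(KK))K))
  step 10: IK(KK)(II(KI)(SKK(III))(KK(IS)(IK(KK))K))
  step 11: K(KK)(II(KI)(SKK(III))(KK(IS)(IK(KK))K))
  step 12: KK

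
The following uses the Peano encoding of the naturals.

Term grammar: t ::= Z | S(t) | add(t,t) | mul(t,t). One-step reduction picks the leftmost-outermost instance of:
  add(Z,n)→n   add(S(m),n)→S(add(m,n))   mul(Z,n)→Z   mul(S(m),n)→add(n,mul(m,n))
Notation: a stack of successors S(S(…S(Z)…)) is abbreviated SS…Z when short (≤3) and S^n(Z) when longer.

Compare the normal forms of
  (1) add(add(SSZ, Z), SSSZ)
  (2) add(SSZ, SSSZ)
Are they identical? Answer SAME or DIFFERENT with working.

Answer: SAME — A ⇓ S^5(Z), B ⇓ S^5(Z)

Working:
Term A:
  start: add(add(SSZ, Z), SSSZ)
  step 1: add(S(add(SZ, Z)), SSSZ)
  step 2: S(add(add(SZ, Z), SSSZ))
  step 3: S(add(S(add(Z, Z)), SSSZ))
  step 4: S(S(add(add(Z, Z), SSSZ)))
  step 5: S(S(add(Z, SSSZ)))
  step 6: S^5(Z)

Term B:
  start: add(SSZ, SSSZ)
  step 1: S(add(SZ, SSSZ))
  step 2: S(S(add(Z, SSSZ)))
  step 3: S^5(Z)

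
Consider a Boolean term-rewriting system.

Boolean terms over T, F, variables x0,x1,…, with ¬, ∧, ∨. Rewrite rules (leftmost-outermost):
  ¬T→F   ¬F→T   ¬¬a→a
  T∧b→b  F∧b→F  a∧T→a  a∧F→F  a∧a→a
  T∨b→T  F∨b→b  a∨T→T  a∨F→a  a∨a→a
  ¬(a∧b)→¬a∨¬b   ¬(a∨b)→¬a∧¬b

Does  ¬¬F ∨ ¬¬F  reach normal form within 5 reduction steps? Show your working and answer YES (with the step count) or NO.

  start: ¬¬F ∨ ¬¬F
  →1  ¬¬F
  →2  F

Answer: YES — reaches normal form F in 2 ≤ 5 steps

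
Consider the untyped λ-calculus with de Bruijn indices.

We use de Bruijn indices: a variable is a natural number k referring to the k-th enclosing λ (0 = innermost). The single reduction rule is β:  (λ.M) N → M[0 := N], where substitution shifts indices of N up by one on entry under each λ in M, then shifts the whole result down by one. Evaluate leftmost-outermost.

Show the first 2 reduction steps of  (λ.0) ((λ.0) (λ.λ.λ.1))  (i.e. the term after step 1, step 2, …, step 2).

  start: (λ.0) ((λ.0) (λ.λ.λ.1))
  →1  (λ.0) (λ.λ.λ.1)
  →2  λ.λ.λ.1

Answer: after 2 steps: λ.λ.λ.1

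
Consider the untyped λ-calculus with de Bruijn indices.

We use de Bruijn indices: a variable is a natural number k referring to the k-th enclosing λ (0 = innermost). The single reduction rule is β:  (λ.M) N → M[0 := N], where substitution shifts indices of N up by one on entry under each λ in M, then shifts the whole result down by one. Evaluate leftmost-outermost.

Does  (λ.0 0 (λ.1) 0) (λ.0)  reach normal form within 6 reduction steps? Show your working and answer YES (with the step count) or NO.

Answer: YES — reaches normal form λ.0 in 4 ≤ 6 steps

Working:
  start: (λ.0 0 (λ.1) 0) (λ.0)
  [1] (λ.0) (λ.0) (λ.λ.0) (λ.0)
  [2] (λ.0) (λ.λ.0) (λ.0)
  [3] (λ.λ.0) (λ.0)
  [4] λ.0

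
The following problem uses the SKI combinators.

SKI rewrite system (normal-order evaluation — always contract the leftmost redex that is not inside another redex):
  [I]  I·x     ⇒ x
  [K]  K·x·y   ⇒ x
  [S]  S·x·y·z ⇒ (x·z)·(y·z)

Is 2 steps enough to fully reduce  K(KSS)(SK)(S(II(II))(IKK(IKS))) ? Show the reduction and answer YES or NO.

  start: K(KSS)(SK)(S(II(II))(IKK(IKS)))
  [1] KSS(S(II(II))(IKK(IKS)))
  [2] S(S(II(II))(IKK(IKS)))

Answer: NO — after 2 steps the term is S(S(II(II))(IKK(IKS))), not yet normal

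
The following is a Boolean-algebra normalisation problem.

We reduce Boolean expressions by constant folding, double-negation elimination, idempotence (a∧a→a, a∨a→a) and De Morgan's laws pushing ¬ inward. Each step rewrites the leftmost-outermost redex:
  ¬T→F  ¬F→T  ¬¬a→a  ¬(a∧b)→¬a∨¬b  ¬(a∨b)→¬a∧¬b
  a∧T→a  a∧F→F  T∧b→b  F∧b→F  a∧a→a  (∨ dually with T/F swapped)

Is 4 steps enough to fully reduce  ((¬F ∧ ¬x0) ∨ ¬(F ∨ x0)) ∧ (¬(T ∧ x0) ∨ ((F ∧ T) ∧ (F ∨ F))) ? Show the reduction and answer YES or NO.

Answer: NO — after 4 steps the term is (¬x0 ∨ (T ∧ ¬x0)) ∧ (¬(T ∧ x0) ∨ ((F ∧ T) ∧ (F ∨ F))), not yet normal

Derivation:
  start: ((¬F ∧ ¬x0) ∨ ¬(F ∨ x0)) ∧ (¬(T ∧ x0) ∨ ((F ∧ T) ∧ (F ∨ F)))
  [1] ((T ∧ ¬x0) ∨ ¬(F ∨ x0)) ∧ (¬(T ∧ x0) ∨ ((F ∧ T) ∧ (F ∨ F)))
  [2] (¬x0 ∨ ¬(F ∨ x0)) ∧ (¬(T ∧ x0) ∨ ((F ∧ T) ∧ (F ∨ F)))
  [3] (¬x0 ∨ (¬F ∧ ¬x0)) ∧ (¬(T ∧ x0) ∨ ((F ∧ T) ∧ (F ∨ F)))
  [4] (¬x0 ∨ (T ∧ ¬x0)) ∧ (¬(T ∧ x0) ∨ ((F ∧ T) ∧ (F ∨ F)))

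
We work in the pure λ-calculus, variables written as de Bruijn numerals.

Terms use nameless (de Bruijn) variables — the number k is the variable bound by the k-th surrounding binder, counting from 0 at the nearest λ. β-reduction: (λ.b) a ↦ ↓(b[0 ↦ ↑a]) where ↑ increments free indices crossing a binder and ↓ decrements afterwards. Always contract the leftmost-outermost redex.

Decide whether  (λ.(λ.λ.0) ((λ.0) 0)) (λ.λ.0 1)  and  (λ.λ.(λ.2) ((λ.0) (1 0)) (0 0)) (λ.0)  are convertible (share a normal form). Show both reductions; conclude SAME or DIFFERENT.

Term A:
  start: (λ.(λ.λ.0) ((λ.0) 0)) (λ.λ.0 1)
  step 1: (λ.λ.0) ((λ.0) (λ.λ.0 1))
  step 2: λ.0

Term B:
  start: (λ.λ.(λ.2) ((λ.0) (1 0)) (0 0)) (λ.0)
  step 1: λ.(λ.λ.0) ((λ.0) ((λ.0) 0)) (0 0)
  step 2: λ.(λ.0) (0 0)
  step 3: λ.0 0

Answer: DIFFERENT — A ⇓ λ.0, B ⇓ λ.0 0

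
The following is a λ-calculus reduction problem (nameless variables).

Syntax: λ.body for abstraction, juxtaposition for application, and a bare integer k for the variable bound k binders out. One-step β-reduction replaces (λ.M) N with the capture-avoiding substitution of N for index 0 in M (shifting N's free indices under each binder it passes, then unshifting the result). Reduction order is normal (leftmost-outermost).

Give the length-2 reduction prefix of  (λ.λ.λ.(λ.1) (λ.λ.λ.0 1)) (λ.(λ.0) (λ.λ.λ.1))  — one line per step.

Answer: after 2 steps: λ.λ.0

Reduction:
  start: (λ.λ.λ.(λ.1) (λ.λ.λ.0 1)) (λ.(λ.0) (λ.λ.λ.1))
  →1  λ.λ.(λ.1) (λ.λ.λ.0 1)
  →2  λ.λ.0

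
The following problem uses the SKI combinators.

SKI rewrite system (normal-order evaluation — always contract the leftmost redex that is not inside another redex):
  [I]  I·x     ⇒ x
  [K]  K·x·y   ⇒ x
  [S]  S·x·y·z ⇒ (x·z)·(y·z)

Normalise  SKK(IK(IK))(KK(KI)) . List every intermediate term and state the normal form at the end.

Answer: normal form = K  (in 5 steps)

Working:
  start: SKK(IK(IK))(KK(KI))
  [1] K(IK(IK))(K(IK(IK)))(KK(KI))
  [2] IK(IK)(KK(KI))
  [3] K(IK)(KK(KI))
  [4] IK
  [5] K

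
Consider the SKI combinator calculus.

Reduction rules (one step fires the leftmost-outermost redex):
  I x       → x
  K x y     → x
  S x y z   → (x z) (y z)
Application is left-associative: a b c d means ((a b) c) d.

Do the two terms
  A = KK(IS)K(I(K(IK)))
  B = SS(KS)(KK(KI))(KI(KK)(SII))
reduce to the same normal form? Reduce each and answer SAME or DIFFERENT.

Answer: DIFFERENT — A ⇓ K, B ⇓ SII

Working:
Term A:
  start: KK(IS)K(I(K(IK)))
  step 1: KK(I(K(IK)))
  step 2: K

Term B:
  start: SS(KS)(KK(KI))(KI(KK)(SII))
  step 1: S(KK(KI))(KS(KK(KI)))(KI(KK)(SII))
  step 2: KK(KI)(KI(KK)(SII))(KS(KK(KI))(KI(KK)(SII)))
  step 3: K(KI(KK)(SII))(KS(KK(KI))(KI(KK)(SII)))
  step 4: KI(KK)(SII)
  step 5: I(SII)
  step 6: SII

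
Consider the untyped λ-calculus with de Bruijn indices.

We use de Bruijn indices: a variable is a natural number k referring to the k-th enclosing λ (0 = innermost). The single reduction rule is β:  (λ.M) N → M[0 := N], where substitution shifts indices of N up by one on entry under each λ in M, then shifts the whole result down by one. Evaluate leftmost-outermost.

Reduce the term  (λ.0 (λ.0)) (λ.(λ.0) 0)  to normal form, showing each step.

  start: (λ.0 (λ.0)) (λ.(λ.0) 0)
  step 1: (λ.(λ.0) 0) (λ.0)
  step 2: (λ.0) (λ.0)
  step 3: λ.0

Answer: normal form = λ.0  (in 3 steps)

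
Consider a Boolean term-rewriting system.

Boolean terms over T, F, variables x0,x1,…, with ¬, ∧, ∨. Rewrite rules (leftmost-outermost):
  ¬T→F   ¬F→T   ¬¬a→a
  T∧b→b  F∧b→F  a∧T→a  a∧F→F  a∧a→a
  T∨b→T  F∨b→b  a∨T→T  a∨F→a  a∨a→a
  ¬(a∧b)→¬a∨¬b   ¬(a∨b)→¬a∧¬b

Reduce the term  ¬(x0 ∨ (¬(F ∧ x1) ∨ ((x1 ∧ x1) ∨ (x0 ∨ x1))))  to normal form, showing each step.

  start: ¬(x0 ∨ (¬(F ∧ x1) ∨ ((x1 ∧ x1) ∨ (x0 ∨ x1))))
  step 1: ¬x0 ∧ ¬(¬(F ∧ x1) ∨ ((x1 ∧ x1) ∨ (x0 ∨ x1)))
  step 2: ¬x0 ∧ (¬¬(F ∧ x1) ∧ ¬((x1 ∧ x1) ∨ (x0 ∨ x1)))
  step 3: ¬x0 ∧ ((F ∧ x1) ∧ ¬((x1 ∧ x1) ∨ (x0 ∨ x1)))
  step 4: ¬x0 ∧ (F ∧ ¬((x1 ∧ x1) ∨ (x0 ∨ x1)))
  step 5: ¬x0 ∧ F
  step 6: F

Answer: normal form = F  (in 6 steps)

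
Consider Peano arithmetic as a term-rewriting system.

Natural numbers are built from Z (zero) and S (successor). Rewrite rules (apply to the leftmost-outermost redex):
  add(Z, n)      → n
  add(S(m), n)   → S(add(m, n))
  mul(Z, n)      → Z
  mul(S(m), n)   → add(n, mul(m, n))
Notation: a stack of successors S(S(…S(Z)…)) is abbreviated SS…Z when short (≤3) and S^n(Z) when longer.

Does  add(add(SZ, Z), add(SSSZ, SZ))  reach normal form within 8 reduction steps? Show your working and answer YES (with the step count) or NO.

Answer: YES — reaches normal form S^5(Z) in 8 ≤ 8 steps

Derivation:
  start: add(add(SZ, Z), add(SSSZ, SZ))
  →1  add(S(add(Z, Z)), add(SSSZ, SZ))
  →2  S(add(add(Z, Z), add(SSSZ, SZ)))
  →3  S(add(Z, add(SSSZ, SZ)))
  →4  S(add(SSSZ, SZ))
  →5  S(S(add(SSZ, SZ)))
  →6  S(S(S(add(SZ, SZ))))
  →7  S(S(S(S(add(Z, SZ)))))
  →8  S^5(Z)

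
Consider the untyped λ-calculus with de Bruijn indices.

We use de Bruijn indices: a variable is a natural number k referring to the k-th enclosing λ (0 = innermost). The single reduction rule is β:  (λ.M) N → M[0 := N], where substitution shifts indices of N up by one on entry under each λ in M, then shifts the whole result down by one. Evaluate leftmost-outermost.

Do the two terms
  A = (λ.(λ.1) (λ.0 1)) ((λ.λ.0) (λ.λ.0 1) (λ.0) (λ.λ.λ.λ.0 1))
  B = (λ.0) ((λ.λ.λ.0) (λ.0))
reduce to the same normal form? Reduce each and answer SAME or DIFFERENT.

Answer: DIFFERENT — A ⇓ λ.λ.λ.λ.0 1, B ⇓ λ.λ.0

Reduction:
Term A:
  start: (λ.(λ.1) (λ.0 1)) ((λ.λ.0) (λ.λ.0 1) (λ.0) (λ.λ.λ.λ.0 1))
  step 1: (λ.(λ.λ.0) (λ.λ.0 1) (λ.0) (λ.λ.λ.λ.0 1)) (λ.0 ((λ.λ.0) (λ.λ.0 1) (λ.0) (λ.λ.λ.λ.0 1)))
  step 2: (λ.λ.0) (λ.λ.0 1) (λ.0) (λ.λ.λ.λ.0 1)
  step 3: (λ.0) (λ.0) (λ.λ.λ.λ.0 1)
  step 4: (λ.0) (λ.λ.λ.λ.0 1)
  step 5: λ.λ.λ.λ.0 1

Term B:
  start: (λ.0) ((λ.λ.λ.0) (λ.0))
  step 1: (λ.λ.λ.0) (λ.0)
  step 2: λ.λ.0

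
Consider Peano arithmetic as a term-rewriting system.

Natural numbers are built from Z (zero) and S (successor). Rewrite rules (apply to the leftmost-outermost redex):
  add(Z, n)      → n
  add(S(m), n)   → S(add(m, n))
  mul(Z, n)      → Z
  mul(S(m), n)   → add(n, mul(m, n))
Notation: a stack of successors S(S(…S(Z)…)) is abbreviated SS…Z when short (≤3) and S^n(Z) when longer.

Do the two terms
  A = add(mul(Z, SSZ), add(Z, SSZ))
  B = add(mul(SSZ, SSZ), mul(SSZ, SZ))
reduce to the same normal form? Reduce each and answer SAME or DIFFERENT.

Term A:
  start: add(mul(Z, SSZ), add(Z, SSZ))
  →1  add(Z, add(Z, SSZ))
  →2  add(Z, SSZ)
  →3  SSZ

Term B:
  start: add(mul(SSZ, SSZ), mul(SSZ, SZ))
  →1  add(add(SSZ, mul(SZ, SSZ)), mul(SSZ, SZ))
  →2  add(S(add(SZ, mul(SZ, SSZ))), mul(SSZ, SZ))
  →3  S(add(add(SZ, mul(SZ, SSZ)), mul(SSZ, SZ)))
  →4  S(add(S(add(Z, mul(SZ, SSZ))), mul(SSZ, SZ)))
  →5  S(S(add(add(Z, mul(SZ, SSZ)), mul(SSZ, SZ))))
  →6  S(S(add(mul(SZ, SSZ), mul(SSZ, SZ))))
  →7  S(S(add(add(SSZ, mul(Z, SSZ)), mul(SSZ, SZ))))
  →8  S(S(add(S(add(SZ, mul(Z, SSZ))), mul(SSZ, SZ))))
  →9  S(S(S(add(add(SZ, mul(Z, SSZ)), mul(SSZ, SZ)))))
  →10  S(S(S(add(S(add(Z, mul(Z, SSZ))), mul(SSZ, SZ)))))
  →11  S(S(S(S(add(add(Z, mul(Z, SSZ)), mul(SSZ, SZ))))))
  →12  S(S(S(S(add(mul(Z, SSZ), mul(SSZ, SZ))))))
  →13  S(S(S(S(add(Z, mul(SSZ, SZ))))))
  →14  S(S(S(S(mul(SSZ, SZ)))))
  →15  S(S(S(S(add(SZ, mul(SZ, SZ))))))
  →16  S(S(S(S(S(add(Z, mul(SZ, SZ)))))))
  →17  S(S(S(S(S(mul(SZ, SZ))))))
  →18  S(S(S(S(S(add(SZ, mul(Z, SZ)))))))
  →19  S(S(S(S(S(S(add(Z, mul(Z, SZ))))))))
  →20  S(S(S(S(S(S(mul(Z, SZ)))))))
  →21  S^6(Z)

Answer: DIFFERENT — A ⇓ SSZ, B ⇓ S^6(Z)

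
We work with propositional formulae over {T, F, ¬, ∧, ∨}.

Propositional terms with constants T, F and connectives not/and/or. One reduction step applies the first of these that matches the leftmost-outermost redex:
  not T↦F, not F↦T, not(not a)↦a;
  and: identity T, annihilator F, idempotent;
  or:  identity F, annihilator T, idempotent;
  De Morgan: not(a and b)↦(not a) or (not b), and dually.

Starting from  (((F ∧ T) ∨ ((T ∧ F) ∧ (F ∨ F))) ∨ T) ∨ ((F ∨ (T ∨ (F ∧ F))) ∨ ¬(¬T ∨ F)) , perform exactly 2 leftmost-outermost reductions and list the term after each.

  start: (((F ∧ T) ∨ ((T ∧ F) ∧ (F ∨ F))) ∨ T) ∨ ((F ∨ (T ∨ (F ∧ F))) ∨ ¬(¬T ∨ F))
  [1] T ∨ ((F ∨ (T ∨ (F ∧ F))) ∨ ¬(¬T ∨ F))
  [2] T

Answer: after 2 steps: T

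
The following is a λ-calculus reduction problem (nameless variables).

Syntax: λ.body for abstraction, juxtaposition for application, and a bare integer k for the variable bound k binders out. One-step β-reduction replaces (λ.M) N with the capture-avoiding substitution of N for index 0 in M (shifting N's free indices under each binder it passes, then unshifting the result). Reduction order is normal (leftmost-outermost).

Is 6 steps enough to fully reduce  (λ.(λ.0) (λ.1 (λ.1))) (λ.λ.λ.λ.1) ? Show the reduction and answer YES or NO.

Answer: YES — reaches normal form λ.λ.λ.λ.1 in 3 ≤ 6 steps

Reduction:
  start: (λ.(λ.0) (λ.1 (λ.1))) (λ.λ.λ.λ.1)
  →1  (λ.0) (λ.(λ.λ.λ.λ.1) (λ.1))
  →2  λ.(λ.λ.λ.λ.1) (λ.1)
  →3  λ.λ.λ.λ.1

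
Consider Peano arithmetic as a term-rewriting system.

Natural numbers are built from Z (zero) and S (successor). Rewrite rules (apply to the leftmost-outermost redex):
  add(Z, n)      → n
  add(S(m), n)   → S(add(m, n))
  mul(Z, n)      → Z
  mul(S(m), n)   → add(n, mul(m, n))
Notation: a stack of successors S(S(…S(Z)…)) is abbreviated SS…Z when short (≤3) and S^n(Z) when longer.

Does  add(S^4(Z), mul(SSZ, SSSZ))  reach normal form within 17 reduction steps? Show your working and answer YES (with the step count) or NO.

Answer: YES — reaches normal form S^10(Z) in 16 ≤ 17 steps

Working:
  start: add(S^4(Z), mul(SSZ, SSSZ))
  step 1: S(add(SSSZ, mul(SSZ, SSSZ)))
  step 2: S(S(add(SSZ, mul(SSZ, SSSZ))))
  step 3: S(S(S(add(SZ, mul(SSZ, SSSZ)))))
  step 4: S(S(S(S(add(Z, mul(SSZ, SSSZ))))))
  step 5: S(S(S(S(mul(SSZ, SSSZ)))))
  step 6: S(S(S(S(add(SSSZ, mul(SZ, SSSZ))))))
  step 7: S(S(S(S(S(add(SSZ, mul(SZ, SSSZ)))))))
  step 8: S(S(S(S(S(S(add(SZ, mul(SZ, SSSZ))))))))
  step 9: S(S(S(S(S(S(S(add(Z, mul(SZ, SSSZ)))))))))
  step 10: S(S(S(S(S(S(S(mul(SZ, SSSZ))))))))
  step 11: S(S(S(S(S(S(S(add(SSSZ, mul(Z, SSSZ)))))))))
  step 12: S(S(S(S(S(S(S(S(add(SSZ, mul(Z, SSSZ))))))))))
  step 13: S(S(S(S(S(S(S(S(S(add(SZ, mul(Z, SSSZ)))))))))))
  step 14: S(S(S(S(S(S(S(S(S(S(add(Z, mul(Z, SSSZ))))))))))))
  step 15: S(S(S(S(S(S(S(S(S(S(mul(Z, SSSZ)))))))))))
  step 16: S^10(Z)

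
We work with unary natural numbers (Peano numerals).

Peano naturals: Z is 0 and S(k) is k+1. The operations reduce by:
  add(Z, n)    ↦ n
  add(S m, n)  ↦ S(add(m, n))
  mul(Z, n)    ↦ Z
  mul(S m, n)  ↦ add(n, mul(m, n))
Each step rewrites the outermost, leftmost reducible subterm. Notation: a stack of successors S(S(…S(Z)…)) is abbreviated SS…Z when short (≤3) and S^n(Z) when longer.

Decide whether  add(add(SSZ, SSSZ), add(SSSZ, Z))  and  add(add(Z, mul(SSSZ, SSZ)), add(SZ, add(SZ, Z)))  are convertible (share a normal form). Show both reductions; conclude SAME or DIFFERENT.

Term A:
  start: add(add(SSZ, SSSZ), add(SSSZ, Z))
  →1  add(S(add(SZ, SSSZ)), add(SSSZ, Z))
  →2  S(add(add(SZ, SSSZ), add(SSSZ, Z)))
  →3  S(add(S(add(Z, SSSZ)), add(SSSZ, Z)))
  →4  S(S(add(add(Z, SSSZ), add(SSSZ, Z))))
  →5  S(S(add(SSSZ, add(SSSZ, Z))))
  →6  S(S(S(add(SSZ, add(SSSZ, Z)))))
  →7  S(S(S(S(add(SZ, add(SSSZ, Z))))))
  →8  S(S(S(S(S(add(Z, add(SSSZ, Z)))))))
  →9  S(S(S(S(S(add(SSSZ, Z))))))
  →10  S(S(S(S(S(S(add(SSZ, Z)))))))
  →11  S(S(S(S(S(S(S(add(SZ, Z))))))))
  →12  S(S(S(S(S(S(S(S(add(Z, Z)))))))))
  →13  S^8(Z)

Term B:
  start: add(add(Z, mul(SSSZ, SSZ)), add(SZ, add(SZ, Z)))
  →1  add(mul(SSSZ, SSZ), add(SZ, add(SZ, Z)))
  →2  add(add(SSZ, mul(SSZ, SSZ)), add(SZ, add(SZ, Z)))
  →3  add(S(add(SZ, mul(SSZ, SSZ))), add(SZ, add(SZ, Z)))
  →4  S(add(add(SZ, mul(SSZ, SSZ)), add(SZ, add(SZ, Z))))
  →5  S(add(S(add(Z, mul(SSZ, SSZ))), add(SZ, add(SZ, Z))))
  →6  S(S(add(add(Z, mul(SSZ, SSZ)), add(SZ, add(SZ, Z)))))
  →7  S(S(add(mul(SSZ, SSZ), add(SZ, add(SZ, Z)))))
  →8  S(S(add(add(SSZ, mul(SZ, SSZ)), add(SZ, add(SZ, Z)))))
  →9  S(S(add(S(add(SZ, mul(SZ, SSZ))), add(SZ, add(SZ, Z)))))
  →10  S(S(S(add(add(SZ, mul(SZ, SSZ)), add(SZ, add(SZ, Z))))))
  →11  S(S(S(add(S(add(Z, mul(SZ, SSZ))), add(SZ, add(SZ, Z))))))
  →12  S(S(S(S(add(add(Z, mul(SZ, SSZ)), add(SZ, add(SZ, Z)))))))
  →13  S(S(S(S(add(mul(SZ, SSZ), add(SZ, add(SZ, Z)))))))
  →14  S(S(S(S(add(add(SSZ, mul(Z, SSZ)), add(SZ, add(SZ, Z)))))))
  →15  S(S(S(S(add(S(add(SZ, mul(Z, SSZ))), add(SZ, add(SZ, Z)))))))
  →16  S(S(S(S(S(add(add(SZ, mul(Z, SSZ)), add(SZ, add(SZ, Z))))))))
  →17  S(S(S(S(S(add(S(add(Z, mul(Z, SSZ))), add(SZ, add(SZ, Z))))))))
  →18  S(S(S(S(S(S(add(add(Z, mul(Z, SSZ)), add(SZ, add(SZ, Z)))))))))
  →19  S(S(S(S(S(S(add(mul(Z, SSZ), add(SZ, add(SZ, Z)))))))))
  →20  S(S(S(S(S(S(add(Z, add(SZ, add(SZ, Z)))))))))
  →21  S(S(S(S(S(S(add(SZ, add(SZ, Z))))))))
  →22  S(S(S(S(S(S(S(add(Z, add(SZ, Z)))))))))
  →23  S(S(S(S(S(S(S(add(SZ, Z))))))))
  →24  S(S(S(S(S(S(S(S(add(Z, Z)))))))))
  →25  S^8(Z)

Answer: SAME — A ⇓ S^8(Z), B ⇓ S^8(Z)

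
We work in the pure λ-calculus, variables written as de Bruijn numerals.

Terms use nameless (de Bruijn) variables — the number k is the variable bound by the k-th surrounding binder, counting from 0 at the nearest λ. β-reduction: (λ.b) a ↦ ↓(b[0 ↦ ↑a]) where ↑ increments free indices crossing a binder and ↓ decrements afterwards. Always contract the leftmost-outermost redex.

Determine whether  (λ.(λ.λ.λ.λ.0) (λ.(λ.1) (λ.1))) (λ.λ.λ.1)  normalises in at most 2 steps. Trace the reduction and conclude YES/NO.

Answer: YES — reaches normal form λ.λ.λ.0 in 2 ≤ 2 steps

Reduction:
  start: (λ.(λ.λ.λ.λ.0) (λ.(λ.1) (λ.1))) (λ.λ.λ.1)
  step 1: (λ.λ.λ.λ.0) (λ.(λ.1) (λ.1))
  step 2: λ.λ.λ.0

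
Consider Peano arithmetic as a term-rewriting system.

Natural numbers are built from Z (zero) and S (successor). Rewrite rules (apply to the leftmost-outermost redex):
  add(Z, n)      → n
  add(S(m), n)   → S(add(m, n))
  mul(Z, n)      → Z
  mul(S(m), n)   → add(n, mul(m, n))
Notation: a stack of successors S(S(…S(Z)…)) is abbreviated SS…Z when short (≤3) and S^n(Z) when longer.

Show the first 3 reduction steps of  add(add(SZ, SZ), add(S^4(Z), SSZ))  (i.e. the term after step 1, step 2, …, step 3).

  start: add(add(SZ, SZ), add(S^4(Z), SSZ))
  step 1: add(S(add(Z, SZ)), add(S^4(Z), SSZ))
  step 2: S(add(add(Z, SZ), add(S^4(Z), SSZ)))
  step 3: S(add(SZ, add(S^4(Z), SSZ)))

Answer: after 3 steps: S(add(SZ, add(S^4(Z), SSZ)))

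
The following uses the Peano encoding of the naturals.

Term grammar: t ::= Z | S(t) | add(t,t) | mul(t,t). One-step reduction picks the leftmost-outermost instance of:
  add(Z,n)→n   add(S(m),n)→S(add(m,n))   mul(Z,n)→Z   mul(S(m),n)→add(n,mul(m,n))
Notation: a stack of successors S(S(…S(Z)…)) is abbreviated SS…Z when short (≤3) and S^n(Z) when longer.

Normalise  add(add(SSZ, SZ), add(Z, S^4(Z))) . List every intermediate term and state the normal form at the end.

  start: add(add(SSZ, SZ), add(Z, S^4(Z)))
  step 1: add(S(add(SZ, SZ)), add(Z, S^4(Z)))
  step 2: S(add(add(SZ, SZ), add(Z, S^4(Z))))
  step 3: S(add(S(add(Z, SZ)), add(Z, S^4(Z))))
  step 4: S(S(add(add(Z, SZ), add(Z, S^4(Z)))))
  step 5: S(S(add(SZ, add(Z, S^4(Z)))))
  step 6: S(S(S(add(Z, add(Z, S^4(Z))))))
  step 7: S(S(S(add(Z, S^4(Z)))))
  step 8: S^7(Z)

Answer: normal form = S^7(Z)  (in 8 steps)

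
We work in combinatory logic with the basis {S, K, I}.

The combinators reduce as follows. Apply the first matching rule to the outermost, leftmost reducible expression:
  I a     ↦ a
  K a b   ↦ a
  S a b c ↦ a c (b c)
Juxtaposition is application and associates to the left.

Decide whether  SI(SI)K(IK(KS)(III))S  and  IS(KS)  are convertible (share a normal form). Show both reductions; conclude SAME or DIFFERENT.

Term A:
  start: SI(SI)K(IK(KS)(III))S
  step 1: IK(SIK)(IK(KS)(III))S
  step 2: K(SIK)(IK(KS)(III))S
  step 3: SIKS
  step 4: IS(KS)
  step 5: S(KS)

Term B:
  start: IS(KS)
  step 1: S(KS)

Answer: SAME — A ⇓ S(KS), B ⇓ S(KS)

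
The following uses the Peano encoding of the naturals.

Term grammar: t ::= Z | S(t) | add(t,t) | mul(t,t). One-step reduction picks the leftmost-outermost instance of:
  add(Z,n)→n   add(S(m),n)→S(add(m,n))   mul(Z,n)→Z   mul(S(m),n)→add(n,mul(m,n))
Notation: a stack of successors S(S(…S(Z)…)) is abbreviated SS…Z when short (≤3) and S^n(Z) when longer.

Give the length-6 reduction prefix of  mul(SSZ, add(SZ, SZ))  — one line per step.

Answer: after 6 steps: S(S(mul(SZ, add(SZ, SZ))))

Reduction:
  start: mul(SSZ, add(SZ, SZ))
  step 1: add(add(SZ, SZ), mul(SZ, add(SZ, SZ)))
  step 2: add(S(add(Z, SZ)), mul(SZ, add(SZ, SZ)))
  step 3: S(add(add(Z, SZ), mul(SZ, add(SZ, SZ))))
  step 4: S(add(SZ, mul(SZ, add(SZ, SZ))))
  step 5: S(S(add(Z, mul(SZ, add(SZ, SZ)))))
  step 6: S(S(mul(SZ, add(SZ, SZ))))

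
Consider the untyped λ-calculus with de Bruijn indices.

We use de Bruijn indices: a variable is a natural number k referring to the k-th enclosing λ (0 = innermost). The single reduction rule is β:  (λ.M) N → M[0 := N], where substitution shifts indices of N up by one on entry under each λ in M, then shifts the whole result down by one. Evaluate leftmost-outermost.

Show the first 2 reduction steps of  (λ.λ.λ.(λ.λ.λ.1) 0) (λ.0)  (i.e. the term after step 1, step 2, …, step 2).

Answer: after 2 steps: λ.λ.λ.λ.1

Derivation:
  start: (λ.λ.λ.(λ.λ.λ.1) 0) (λ.0)
  [1] λ.λ.(λ.λ.λ.1) 0
  [2] λ.λ.λ.λ.1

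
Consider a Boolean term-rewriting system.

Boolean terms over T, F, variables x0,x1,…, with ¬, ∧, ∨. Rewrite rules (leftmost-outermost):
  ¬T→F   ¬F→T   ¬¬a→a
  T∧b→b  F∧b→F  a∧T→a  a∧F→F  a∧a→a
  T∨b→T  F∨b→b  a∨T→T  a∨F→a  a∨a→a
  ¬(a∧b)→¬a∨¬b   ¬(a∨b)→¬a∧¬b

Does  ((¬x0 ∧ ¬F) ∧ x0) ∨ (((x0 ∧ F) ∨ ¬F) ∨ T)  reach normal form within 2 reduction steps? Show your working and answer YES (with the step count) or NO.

Answer: NO — after 2 steps the term is (¬x0 ∧ x0) ∨ (((x0 ∧ F) ∨ ¬F) ∨ T), not yet normal

Reduction:
  start: ((¬x0 ∧ ¬F) ∧ x0) ∨ (((x0 ∧ F) ∨ ¬F) ∨ T)
  step 1: ((¬x0 ∧ T) ∧ x0) ∨ (((x0 ∧ F) ∨ ¬F) ∨ T)
  step 2: (¬x0 ∧ x0) ∨ (((x0 ∧ F) ∨ ¬F) ∨ T)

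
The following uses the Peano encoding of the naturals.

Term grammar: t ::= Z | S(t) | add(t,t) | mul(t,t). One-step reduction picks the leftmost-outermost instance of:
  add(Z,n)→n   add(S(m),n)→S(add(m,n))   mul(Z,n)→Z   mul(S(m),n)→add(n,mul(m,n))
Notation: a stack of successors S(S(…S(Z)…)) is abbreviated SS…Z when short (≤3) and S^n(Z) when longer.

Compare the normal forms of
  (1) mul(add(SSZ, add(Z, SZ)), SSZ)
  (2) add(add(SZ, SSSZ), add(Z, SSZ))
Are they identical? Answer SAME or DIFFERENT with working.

Answer: SAME — A ⇓ S^6(Z), B ⇓ S^6(Z)

Derivation:
Term A:
  start: mul(add(SSZ, add(Z, SZ)), SSZ)
  step 1: mul(S(add(SZ, add(Z, SZ))), SSZ)
  step 2: add(SSZ, mul(add(SZ, add(Z, SZ)), SSZ))
  step 3: S(add(SZ, mul(add(SZ, add(Z, SZ)), SSZ)))
  step 4: S(S(add(Z, mul(add(SZ, add(Z, SZ)), SSZ))))
  step 5: S(S(mul(add(SZ, add(Z, SZ)), SSZ)))
  step 6: S(S(mul(S(add(Z, add(Z, SZ))), SSZ)))
  step 7: S(S(add(SSZ, mul(add(Z, add(Z, SZ)), SSZ))))
  step 8: S(S(S(add(SZ, mul(add(Z, add(Z, SZ)), SSZ)))))
  step 9: S(S(S(S(add(Z, mul(add(Z, add(Z, SZ)), SSZ))))))
  step 10: S(S(S(S(mul(add(Z, add(Z, SZ)), SSZ)))))
  step 11: S(S(S(S(mul(add(Z, SZ), SSZ)))))
  step 12: S(S(S(S(mul(SZ, SSZ)))))
  step 13: S(S(S(S(add(SSZ, mul(Z, SSZ))))))
  step 14: S(S(S(S(S(add(SZ, mul(Z, SSZ)))))))
  step 15: S(S(S(S(S(S(add(Z, mul(Z, SSZ))))))))
  step 16: S(S(S(S(S(S(mul(Z, SSZ)))))))
  step 17: S^6(Z)

Term B:
  start: add(add(SZ, SSSZ), add(Z, SSZ))
  step 1: add(S(add(Z, SSSZ)), add(Z, SSZ))
  step 2: S(add(add(Z, SSSZ), add(Z, SSZ)))
  step 3: S(add(SSSZ, add(Z, SSZ)))
  step 4: S(S(add(SSZ, add(Z, SSZ))))
  step 5: S(S(S(add(SZ, add(Z, SSZ)))))
  step 6: S(S(S(S(add(Z, add(Z, SSZ))))))
  step 7: S(S(S(S(add(Z, SSZ)))))
  step 8: S^6(Z)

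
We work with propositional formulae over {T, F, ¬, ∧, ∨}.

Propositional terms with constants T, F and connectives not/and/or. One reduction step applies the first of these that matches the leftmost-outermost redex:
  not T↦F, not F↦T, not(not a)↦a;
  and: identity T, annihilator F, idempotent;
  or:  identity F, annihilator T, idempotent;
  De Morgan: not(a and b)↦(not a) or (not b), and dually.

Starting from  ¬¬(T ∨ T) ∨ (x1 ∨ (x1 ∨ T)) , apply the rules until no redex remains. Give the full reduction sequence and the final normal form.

Answer: normal form = T  (in 3 steps)

Working:
  start: ¬¬(T ∨ T) ∨ (x1 ∨ (x1 ∨ T))
  [1] (T ∨ T) ∨ (x1 ∨ (x1 ∨ T))
  [2] T ∨ (x1 ∨ (x1 ∨ T))
  [3] T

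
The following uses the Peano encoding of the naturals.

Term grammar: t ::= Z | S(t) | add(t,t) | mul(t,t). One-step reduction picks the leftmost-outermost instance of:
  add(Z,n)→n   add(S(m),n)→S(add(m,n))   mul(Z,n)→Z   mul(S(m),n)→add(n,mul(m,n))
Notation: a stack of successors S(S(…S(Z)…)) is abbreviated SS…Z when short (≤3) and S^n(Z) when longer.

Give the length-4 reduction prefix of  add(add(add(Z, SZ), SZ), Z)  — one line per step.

  start: add(add(add(Z, SZ), SZ), Z)
  →1  add(add(SZ, SZ), Z)
  →2  add(S(add(Z, SZ)), Z)
  →3  S(add(add(Z, SZ), Z))
  →4  S(add(SZ, Z))

Answer: after 4 steps: S(add(SZ, Z))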